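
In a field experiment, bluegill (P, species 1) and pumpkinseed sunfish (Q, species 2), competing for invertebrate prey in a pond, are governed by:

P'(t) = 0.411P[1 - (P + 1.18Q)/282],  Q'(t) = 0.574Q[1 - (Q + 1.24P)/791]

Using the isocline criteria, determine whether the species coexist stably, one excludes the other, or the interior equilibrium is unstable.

species 2 excludes species 1

Compare the nullcline intercepts: K1/α12 = 282/1.18 = 239 < K2 = 791; K2/α21 = 791/1.24 = 638 > K1 = 282.
Since the inequalities point opposite ways, species 2 can invade but species 1 cannot.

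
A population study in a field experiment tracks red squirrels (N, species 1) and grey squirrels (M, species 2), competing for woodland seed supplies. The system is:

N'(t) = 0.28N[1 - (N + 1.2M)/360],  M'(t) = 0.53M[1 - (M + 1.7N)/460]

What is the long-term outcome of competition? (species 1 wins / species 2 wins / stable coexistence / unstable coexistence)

Compare the nullcline intercepts: K1/α12 = 360/1.2 = 300 < K2 = 460; K2/α21 = 460/1.7 = 271 < K1 = 360.
Since both are reversed, neither can invade when rare; the interior point is a saddle.

unstable coexistence (outcome depends on initial conditions)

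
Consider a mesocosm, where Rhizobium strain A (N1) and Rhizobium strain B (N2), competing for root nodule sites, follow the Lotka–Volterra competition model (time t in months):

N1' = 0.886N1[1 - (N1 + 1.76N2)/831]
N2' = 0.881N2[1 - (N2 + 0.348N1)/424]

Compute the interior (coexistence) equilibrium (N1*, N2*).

Setting both brackets to zero gives the nullclines N1 + 1.76N2 = 831 and 0.348N1 + N2 = 424.
Substituting N2 = 424 - 0.348N1 into the first: N1(1 - 1.76·0.348) = 831 - 1.76·424.
So N1* = 84.8/0.388 = 219, and then N2* = 424 - 0.348·219 = 348.

N1* ≈ 219, N2* ≈ 348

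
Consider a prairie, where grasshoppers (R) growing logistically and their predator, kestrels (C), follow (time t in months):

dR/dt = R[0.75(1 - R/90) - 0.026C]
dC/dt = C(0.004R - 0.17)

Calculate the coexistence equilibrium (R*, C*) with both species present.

From dC/dt = 0 with C > 0: 0.004R* = 0.17, so R* = 42.5.
Substitute into dR/dt = 0: 0.75(1 - 42.5/90) = 0.026C*.
The bracket is 0.528, giving C* = 0.396/0.026 = 15.2.

R* ≈ 42.5, C* ≈ 15.2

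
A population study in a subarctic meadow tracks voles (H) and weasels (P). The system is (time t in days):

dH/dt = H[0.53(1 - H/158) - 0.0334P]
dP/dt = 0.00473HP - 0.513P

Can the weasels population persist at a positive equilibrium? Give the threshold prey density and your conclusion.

The predator equation gives dP/dt > 0 only when H > 0.513/0.00473 = 108.
Without the predator, H → K = 158. Since 158 > 108, the predator can invade and persist.

Threshold H = 108; K > 108, so yes, the predator persists.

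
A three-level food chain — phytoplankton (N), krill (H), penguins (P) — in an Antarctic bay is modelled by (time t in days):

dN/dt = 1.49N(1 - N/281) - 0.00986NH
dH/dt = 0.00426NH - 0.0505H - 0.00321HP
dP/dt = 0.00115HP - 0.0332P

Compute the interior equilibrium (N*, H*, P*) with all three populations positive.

From dP/dt = 0: 0.00115H* = 0.0332, so H* = 28.9.
From dN/dt = 0: 1.49(1 - N*/281) = 0.00986·28.9, giving N* = 281·(1 - 0.191) = 227.
From dH/dt = 0: 0.00426·227 - 0.0505 = 0.00321P*, so P* = 0.918/0.00321 = 286.

N* ≈ 227, H* ≈ 28.9, P* ≈ 286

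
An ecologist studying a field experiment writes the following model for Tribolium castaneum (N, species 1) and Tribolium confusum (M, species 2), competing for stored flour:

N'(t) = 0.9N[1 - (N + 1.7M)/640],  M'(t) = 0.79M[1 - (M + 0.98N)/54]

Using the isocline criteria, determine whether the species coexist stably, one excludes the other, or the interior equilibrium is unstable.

Compare the nullcline intercepts: K1/α12 = 640/1.7 = 376 > K2 = 54; K2/α21 = 54/0.98 = 55.1 < K1 = 640.
Since the inequalities point opposite ways, species 1 can invade but species 2 cannot.

species 1 excludes species 2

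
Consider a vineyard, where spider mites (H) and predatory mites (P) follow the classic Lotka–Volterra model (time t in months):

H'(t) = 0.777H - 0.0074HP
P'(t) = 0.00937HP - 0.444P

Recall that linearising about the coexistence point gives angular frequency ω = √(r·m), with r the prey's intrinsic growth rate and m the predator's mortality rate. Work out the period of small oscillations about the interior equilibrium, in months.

T ≈ 10.7 months

Here r = 0.777 and m = 0.444, so r·m = 0.345.
ω = √0.345 = 0.587 per month, hence T = 2π/ω ≈ 10.7 months.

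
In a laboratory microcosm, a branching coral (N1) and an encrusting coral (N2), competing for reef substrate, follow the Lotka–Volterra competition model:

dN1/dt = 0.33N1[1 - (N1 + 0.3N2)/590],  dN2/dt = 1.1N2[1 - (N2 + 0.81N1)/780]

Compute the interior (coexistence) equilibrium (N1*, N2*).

N1* ≈ 470, N2* ≈ 399

Setting both brackets to zero gives the nullclines N1 + 0.3N2 = 590 and 0.81N1 + N2 = 780.
Substituting N2 = 780 - 0.81N1 into the first: N1(1 - 0.3·0.81) = 590 - 0.3·780.
So N1* = 356/0.757 = 470, and then N2* = 780 - 0.81·470 = 399.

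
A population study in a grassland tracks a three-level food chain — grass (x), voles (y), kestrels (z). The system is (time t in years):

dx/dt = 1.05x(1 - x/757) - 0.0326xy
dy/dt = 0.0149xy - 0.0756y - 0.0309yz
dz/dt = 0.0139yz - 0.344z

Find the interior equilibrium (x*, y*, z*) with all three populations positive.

x* ≈ 175, y* ≈ 24.7, z* ≈ 82.1

From dz/dt = 0: 0.0139y* = 0.344, so y* = 24.7.
From dx/dt = 0: 1.05(1 - x*/757) = 0.0326·24.7, giving x* = 757·(1 - 0.768) = 175.
From dy/dt = 0: 0.0149·175 - 0.0756 = 0.0309z*, so z* = 2.54/0.0309 = 82.1.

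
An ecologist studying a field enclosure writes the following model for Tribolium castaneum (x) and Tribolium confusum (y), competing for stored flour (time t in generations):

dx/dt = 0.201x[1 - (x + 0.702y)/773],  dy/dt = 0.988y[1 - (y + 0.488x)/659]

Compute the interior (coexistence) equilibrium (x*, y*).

x* ≈ 472, y* ≈ 429

Setting both brackets to zero gives the nullclines x + 0.702y = 773 and 0.488x + y = 659.
Substituting y = 659 - 0.488x into the first: x(1 - 0.702·0.488) = 773 - 0.702·659.
So x* = 310/0.657 = 472, and then y* = 659 - 0.488·472 = 429.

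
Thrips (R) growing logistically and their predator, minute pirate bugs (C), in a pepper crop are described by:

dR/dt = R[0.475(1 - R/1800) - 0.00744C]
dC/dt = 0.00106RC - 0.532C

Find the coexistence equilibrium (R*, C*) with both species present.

From dC/dt = 0 with C > 0: 0.00106R* = 0.532, so R* = 502.
Substitute into dR/dt = 0: 0.475(1 - 502/1800) = 0.00744C*.
The bracket is 0.721, giving C* = 0.343/0.00744 = 46.

R* ≈ 502, C* ≈ 46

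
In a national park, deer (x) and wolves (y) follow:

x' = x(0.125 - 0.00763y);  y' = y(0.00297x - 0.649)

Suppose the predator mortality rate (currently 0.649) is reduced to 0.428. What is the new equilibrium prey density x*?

x* ≈ 144

At the interior fixed point, setting dy/dt = 0 with y > 0 fixes x* = (predator death rate)/(xy coefficient) — independent of the other coefficients.
With the change, x* = 0.428/0.00297 = 144; it falls from 219.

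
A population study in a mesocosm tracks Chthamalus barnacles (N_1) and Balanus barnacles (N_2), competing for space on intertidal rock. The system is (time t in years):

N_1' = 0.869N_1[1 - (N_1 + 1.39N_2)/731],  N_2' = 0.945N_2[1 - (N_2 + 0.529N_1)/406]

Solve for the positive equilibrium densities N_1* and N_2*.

Setting both brackets to zero gives the nullclines N_1 + 1.39N_2 = 731 and 0.529N_1 + N_2 = 406.
Substituting N_2 = 406 - 0.529N_1 into the first: N_1(1 - 1.39·0.529) = 731 - 1.39·406.
So N_1* = 167/0.265 = 630, and then N_2* = 406 - 0.529·630 = 72.9.

N_1* ≈ 630, N_2* ≈ 72.9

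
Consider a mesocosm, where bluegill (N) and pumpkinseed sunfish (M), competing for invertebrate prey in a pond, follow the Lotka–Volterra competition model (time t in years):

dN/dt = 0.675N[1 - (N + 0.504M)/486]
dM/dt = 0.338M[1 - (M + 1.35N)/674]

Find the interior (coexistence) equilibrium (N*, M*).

Setting both brackets to zero gives the nullclines N + 0.504M = 486 and 1.35N + M = 674.
Substituting M = 674 - 1.35N into the first: N(1 - 0.504·1.35) = 486 - 0.504·674.
So N* = 146/0.32 = 458, and then M* = 674 - 1.35·458 = 56.

N* ≈ 458, M* ≈ 56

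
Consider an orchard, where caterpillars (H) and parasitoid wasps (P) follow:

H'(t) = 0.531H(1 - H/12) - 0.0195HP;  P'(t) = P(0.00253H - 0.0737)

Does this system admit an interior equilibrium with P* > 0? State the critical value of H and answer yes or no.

The predator equation gives dP/dt > 0 only when H > 0.0737/0.00253 = 29.1.
Without the predator, H → K = 12. Since 12 < 29.1, the predator cannot invade.

Threshold H = 29.1; K < 29.1, so no, the predator goes extinct.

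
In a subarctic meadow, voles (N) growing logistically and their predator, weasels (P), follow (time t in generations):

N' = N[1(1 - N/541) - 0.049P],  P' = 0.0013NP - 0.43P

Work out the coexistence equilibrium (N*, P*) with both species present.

N* ≈ 331, P* ≈ 7.93

From dP/dt = 0 with P > 0: 0.0013N* = 0.43, so N* = 331.
Substitute into dN/dt = 0: 1(1 - 331/541) = 0.049P*.
The bracket is 0.389, giving P* = 0.389/0.049 = 7.93.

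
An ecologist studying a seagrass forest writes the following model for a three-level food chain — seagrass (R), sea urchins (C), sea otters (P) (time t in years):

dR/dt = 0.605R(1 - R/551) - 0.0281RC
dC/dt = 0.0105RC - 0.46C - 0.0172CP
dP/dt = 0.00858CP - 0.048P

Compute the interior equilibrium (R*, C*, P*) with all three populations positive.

R* ≈ 408, C* ≈ 5.59, P* ≈ 222

From dP/dt = 0: 0.00858C* = 0.048, so C* = 5.59.
From dR/dt = 0: 0.605(1 - R*/551) = 0.0281·5.59, giving R* = 551·(1 - 0.26) = 408.
From dC/dt = 0: 0.0105·408 - 0.46 = 0.0172P*, so P* = 3.82/0.0172 = 222.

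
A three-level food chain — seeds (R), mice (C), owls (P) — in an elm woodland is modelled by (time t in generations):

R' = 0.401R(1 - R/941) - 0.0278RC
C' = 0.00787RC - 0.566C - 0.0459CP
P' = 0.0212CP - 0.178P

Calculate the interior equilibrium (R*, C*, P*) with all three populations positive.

From dP/dt = 0: 0.0212C* = 0.178, so C* = 8.4.
From dR/dt = 0: 0.401(1 - R*/941) = 0.0278·8.4, giving R* = 941·(1 - 0.582) = 393.
From dC/dt = 0: 0.00787·393 - 0.566 = 0.0459P*, so P* = 2.53/0.0459 = 55.1.

R* ≈ 393, C* ≈ 8.4, P* ≈ 55.1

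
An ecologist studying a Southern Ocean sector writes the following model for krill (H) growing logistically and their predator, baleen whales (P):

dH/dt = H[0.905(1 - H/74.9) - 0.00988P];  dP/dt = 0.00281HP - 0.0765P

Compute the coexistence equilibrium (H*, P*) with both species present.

From dP/dt = 0 with P > 0: 0.00281H* = 0.0765, so H* = 27.2.
Substitute into dH/dt = 0: 0.905(1 - 27.2/74.9) = 0.00988P*.
The bracket is 0.637, giving P* = 0.576/0.00988 = 58.3.

H* ≈ 27.2, P* ≈ 58.3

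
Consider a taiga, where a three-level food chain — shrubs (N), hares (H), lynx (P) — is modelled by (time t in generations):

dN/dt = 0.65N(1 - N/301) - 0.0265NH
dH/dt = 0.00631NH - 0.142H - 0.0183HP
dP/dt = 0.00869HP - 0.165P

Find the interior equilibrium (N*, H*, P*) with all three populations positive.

From dP/dt = 0: 0.00869H* = 0.165, so H* = 19.
From dN/dt = 0: 0.65(1 - N*/301) = 0.0265·19, giving N* = 301·(1 - 0.774) = 68.
From dH/dt = 0: 0.00631·68 - 0.142 = 0.0183P*, so P* = 0.287/0.0183 = 15.7.

N* ≈ 68, H* ≈ 19, P* ≈ 15.7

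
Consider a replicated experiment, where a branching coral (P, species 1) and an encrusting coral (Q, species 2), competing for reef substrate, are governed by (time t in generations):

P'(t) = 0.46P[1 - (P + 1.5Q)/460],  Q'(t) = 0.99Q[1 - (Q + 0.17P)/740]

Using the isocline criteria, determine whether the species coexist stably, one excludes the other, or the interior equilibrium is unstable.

Compare the nullcline intercepts: K1/α12 = 460/1.5 = 307 < K2 = 740; K2/α21 = 740/0.17 = 4350 > K1 = 460.
Since the inequalities point opposite ways, species 2 can invade but species 1 cannot.

species 2 excludes species 1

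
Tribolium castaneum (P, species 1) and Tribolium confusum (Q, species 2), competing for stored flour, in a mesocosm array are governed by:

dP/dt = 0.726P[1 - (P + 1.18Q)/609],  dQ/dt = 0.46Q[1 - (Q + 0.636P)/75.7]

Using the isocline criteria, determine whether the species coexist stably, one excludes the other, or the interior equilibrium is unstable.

Compare the nullcline intercepts: K1/α12 = 609/1.18 = 516 > K2 = 75.7; K2/α21 = 75.7/0.636 = 119 < K1 = 609.
Since the inequalities point opposite ways, species 1 can invade but species 2 cannot.

species 1 excludes species 2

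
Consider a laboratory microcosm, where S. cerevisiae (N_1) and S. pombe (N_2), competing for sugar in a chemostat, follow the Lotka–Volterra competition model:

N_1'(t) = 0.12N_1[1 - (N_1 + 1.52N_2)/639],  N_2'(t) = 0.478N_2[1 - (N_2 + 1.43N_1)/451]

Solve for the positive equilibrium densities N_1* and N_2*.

N_1* ≈ 39.6, N_2* ≈ 394

Setting both brackets to zero gives the nullclines N_1 + 1.52N_2 = 639 and 1.43N_1 + N_2 = 451.
Substituting N_2 = 451 - 1.43N_1 into the first: N_1(1 - 1.52·1.43) = 639 - 1.52·451.
So N_1* = -46.5/-1.17 = 39.6, and then N_2* = 451 - 1.43·39.6 = 394.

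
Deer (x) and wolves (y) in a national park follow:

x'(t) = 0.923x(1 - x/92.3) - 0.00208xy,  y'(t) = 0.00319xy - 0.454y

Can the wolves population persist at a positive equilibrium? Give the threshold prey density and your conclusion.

Threshold x = 142; K < 142, so no, the predator goes extinct.

The predator equation gives dy/dt > 0 only when x > 0.454/0.00319 = 142.
Without the predator, x → K = 92.3. Since 92.3 < 142, the predator cannot invade.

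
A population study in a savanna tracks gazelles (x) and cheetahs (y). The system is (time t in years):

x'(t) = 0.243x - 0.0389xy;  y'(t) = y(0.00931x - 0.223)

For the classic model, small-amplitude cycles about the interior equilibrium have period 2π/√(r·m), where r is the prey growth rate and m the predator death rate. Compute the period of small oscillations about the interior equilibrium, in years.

T ≈ 27 years

Here r = 0.243 and m = 0.223, so r·m = 0.0542.
ω = √0.0542 = 0.233 per year, hence T = 2π/ω ≈ 27 years.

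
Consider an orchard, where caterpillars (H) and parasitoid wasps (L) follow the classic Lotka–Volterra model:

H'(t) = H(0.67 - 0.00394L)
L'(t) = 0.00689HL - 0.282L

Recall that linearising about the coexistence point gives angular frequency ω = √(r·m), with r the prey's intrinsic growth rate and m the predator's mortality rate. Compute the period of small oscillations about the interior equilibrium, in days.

Here r = 0.67 and m = 0.282, so r·m = 0.189.
ω = √0.189 = 0.435 per day, hence T = 2π/ω ≈ 14.5 days.

T ≈ 14.5 days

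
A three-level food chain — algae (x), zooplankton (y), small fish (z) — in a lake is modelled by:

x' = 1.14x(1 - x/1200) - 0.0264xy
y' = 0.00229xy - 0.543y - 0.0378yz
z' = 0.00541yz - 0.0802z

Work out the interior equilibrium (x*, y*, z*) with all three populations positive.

From dz/dt = 0: 0.00541y* = 0.0802, so y* = 14.8.
From dx/dt = 0: 1.14(1 - x*/1200) = 0.0264·14.8, giving x* = 1200·(1 - 0.343) = 788.
From dy/dt = 0: 0.00229·788 - 0.543 = 0.0378z*, so z* = 1.26/0.0378 = 33.4.

x* ≈ 788, y* ≈ 14.8, z* ≈ 33.4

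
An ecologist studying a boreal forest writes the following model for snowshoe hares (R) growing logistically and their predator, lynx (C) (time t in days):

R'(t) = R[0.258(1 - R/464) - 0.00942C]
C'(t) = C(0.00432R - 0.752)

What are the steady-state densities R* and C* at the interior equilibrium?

R* ≈ 174, C* ≈ 17.1

From dC/dt = 0 with C > 0: 0.00432R* = 0.752, so R* = 174.
Substitute into dR/dt = 0: 0.258(1 - 174/464) = 0.00942C*.
The bracket is 0.625, giving C* = 0.161/0.00942 = 17.1.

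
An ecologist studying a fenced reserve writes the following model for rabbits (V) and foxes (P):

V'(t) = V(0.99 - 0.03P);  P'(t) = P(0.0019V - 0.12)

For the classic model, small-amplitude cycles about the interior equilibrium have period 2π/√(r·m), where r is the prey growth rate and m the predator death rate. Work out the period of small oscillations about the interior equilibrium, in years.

Here r = 0.99 and m = 0.12, so r·m = 0.119.
ω = √0.119 = 0.345 per year, hence T = 2π/ω ≈ 18.2 years.

T ≈ 18.2 years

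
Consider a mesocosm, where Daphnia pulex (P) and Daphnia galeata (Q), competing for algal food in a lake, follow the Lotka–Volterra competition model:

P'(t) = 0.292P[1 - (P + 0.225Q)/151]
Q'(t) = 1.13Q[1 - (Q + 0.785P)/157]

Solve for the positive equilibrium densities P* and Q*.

P* ≈ 140, Q* ≈ 46.7

Setting both brackets to zero gives the nullclines P + 0.225Q = 151 and 0.785P + Q = 157.
Substituting Q = 157 - 0.785P into the first: P(1 - 0.225·0.785) = 151 - 0.225·157.
So P* = 116/0.823 = 140, and then Q* = 157 - 0.785·140 = 46.7.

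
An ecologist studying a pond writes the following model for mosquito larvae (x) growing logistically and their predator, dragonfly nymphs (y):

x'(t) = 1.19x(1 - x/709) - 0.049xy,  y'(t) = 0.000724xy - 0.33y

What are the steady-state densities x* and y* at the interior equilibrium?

From dy/dt = 0 with y > 0: 0.000724x* = 0.33, so x* = 456.
Substitute into dx/dt = 0: 1.19(1 - 456/709) = 0.049y*.
The bracket is 0.357, giving y* = 0.425/0.049 = 8.67.

x* ≈ 456, y* ≈ 8.67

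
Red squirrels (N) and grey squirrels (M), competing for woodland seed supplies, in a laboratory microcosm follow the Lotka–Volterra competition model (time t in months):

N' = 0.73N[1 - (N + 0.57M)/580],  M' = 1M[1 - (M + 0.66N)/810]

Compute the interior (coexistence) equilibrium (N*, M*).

N* ≈ 190, M* ≈ 685

Setting both brackets to zero gives the nullclines N + 0.57M = 580 and 0.66N + M = 810.
Substituting M = 810 - 0.66N into the first: N(1 - 0.57·0.66) = 580 - 0.57·810.
So N* = 118/0.624 = 190, and then M* = 810 - 0.66·190 = 685.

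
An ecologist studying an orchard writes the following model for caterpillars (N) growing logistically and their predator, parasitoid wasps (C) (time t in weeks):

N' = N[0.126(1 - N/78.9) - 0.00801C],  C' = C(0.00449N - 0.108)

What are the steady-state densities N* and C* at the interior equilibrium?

From dC/dt = 0 with C > 0: 0.00449N* = 0.108, so N* = 24.1.
Substitute into dN/dt = 0: 0.126(1 - 24.1/78.9) = 0.00801C*.
The bracket is 0.695, giving C* = 0.0876/0.00801 = 10.9.

N* ≈ 24.1, C* ≈ 10.9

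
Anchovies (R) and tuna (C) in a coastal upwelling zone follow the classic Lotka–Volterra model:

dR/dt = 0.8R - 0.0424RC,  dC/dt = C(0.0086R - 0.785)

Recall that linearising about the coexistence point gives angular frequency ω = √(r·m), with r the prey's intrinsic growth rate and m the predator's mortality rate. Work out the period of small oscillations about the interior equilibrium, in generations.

T ≈ 7.93 generations

Here r = 0.8 and m = 0.785, so r·m = 0.628.
ω = √0.628 = 0.792 per generation, hence T = 2π/ω ≈ 7.93 generations.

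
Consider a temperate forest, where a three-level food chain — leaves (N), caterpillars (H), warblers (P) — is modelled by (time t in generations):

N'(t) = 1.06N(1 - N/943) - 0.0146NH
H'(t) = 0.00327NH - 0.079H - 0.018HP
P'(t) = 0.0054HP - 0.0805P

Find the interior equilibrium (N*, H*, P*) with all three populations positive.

N* ≈ 749, H* ≈ 14.9, P* ≈ 132

From dP/dt = 0: 0.0054H* = 0.0805, so H* = 14.9.
From dN/dt = 0: 1.06(1 - N*/943) = 0.0146·14.9, giving N* = 943·(1 - 0.205) = 749.
From dH/dt = 0: 0.00327·749 - 0.079 = 0.018P*, so P* = 2.37/0.018 = 132.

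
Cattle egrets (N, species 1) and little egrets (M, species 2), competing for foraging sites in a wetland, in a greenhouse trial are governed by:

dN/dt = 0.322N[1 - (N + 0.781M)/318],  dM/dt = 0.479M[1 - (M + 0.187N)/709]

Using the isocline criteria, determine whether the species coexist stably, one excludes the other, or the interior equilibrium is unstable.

Compare the nullcline intercepts: K1/α12 = 318/0.781 = 407 < K2 = 709; K2/α21 = 709/0.187 = 3790 > K1 = 318.
Since the inequalities point opposite ways, species 2 can invade but species 1 cannot.

species 2 excludes species 1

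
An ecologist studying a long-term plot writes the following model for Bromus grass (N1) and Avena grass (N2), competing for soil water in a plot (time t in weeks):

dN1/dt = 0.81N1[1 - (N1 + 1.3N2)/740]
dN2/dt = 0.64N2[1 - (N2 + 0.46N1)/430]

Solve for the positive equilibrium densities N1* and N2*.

N1* ≈ 450, N2* ≈ 223

Setting both brackets to zero gives the nullclines N1 + 1.3N2 = 740 and 0.46N1 + N2 = 430.
Substituting N2 = 430 - 0.46N1 into the first: N1(1 - 1.3·0.46) = 740 - 1.3·430.
So N1* = 181/0.402 = 450, and then N2* = 430 - 0.46·450 = 223.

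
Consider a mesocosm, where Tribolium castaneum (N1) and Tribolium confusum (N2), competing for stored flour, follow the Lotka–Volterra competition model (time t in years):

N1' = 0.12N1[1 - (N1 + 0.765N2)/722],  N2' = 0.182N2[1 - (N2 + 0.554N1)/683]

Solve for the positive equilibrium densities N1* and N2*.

Setting both brackets to zero gives the nullclines N1 + 0.765N2 = 722 and 0.554N1 + N2 = 683.
Substituting N2 = 683 - 0.554N1 into the first: N1(1 - 0.765·0.554) = 722 - 0.765·683.
So N1* = 200/0.576 = 346, and then N2* = 683 - 0.554·346 = 491.

N1* ≈ 346, N2* ≈ 491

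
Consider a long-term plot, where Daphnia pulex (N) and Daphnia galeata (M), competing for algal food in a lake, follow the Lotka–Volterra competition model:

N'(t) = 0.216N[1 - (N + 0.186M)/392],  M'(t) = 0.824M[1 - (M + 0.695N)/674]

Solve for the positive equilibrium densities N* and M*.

N* ≈ 306, M* ≈ 461

Setting both brackets to zero gives the nullclines N + 0.186M = 392 and 0.695N + M = 674.
Substituting M = 674 - 0.695N into the first: N(1 - 0.186·0.695) = 392 - 0.186·674.
So N* = 267/0.871 = 306, and then M* = 674 - 0.695·306 = 461.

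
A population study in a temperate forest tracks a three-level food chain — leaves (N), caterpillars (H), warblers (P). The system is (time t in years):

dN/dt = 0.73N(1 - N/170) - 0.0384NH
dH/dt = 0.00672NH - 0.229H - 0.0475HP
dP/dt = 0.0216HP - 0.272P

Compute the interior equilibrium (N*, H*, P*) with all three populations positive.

From dP/dt = 0: 0.0216H* = 0.272, so H* = 12.6.
From dN/dt = 0: 0.73(1 - N*/170) = 0.0384·12.6, giving N* = 170·(1 - 0.662) = 57.4.
From dH/dt = 0: 0.00672·57.4 - 0.229 = 0.0475P*, so P* = 0.157/0.0475 = 3.3.

N* ≈ 57.4, H* ≈ 12.6, P* ≈ 3.3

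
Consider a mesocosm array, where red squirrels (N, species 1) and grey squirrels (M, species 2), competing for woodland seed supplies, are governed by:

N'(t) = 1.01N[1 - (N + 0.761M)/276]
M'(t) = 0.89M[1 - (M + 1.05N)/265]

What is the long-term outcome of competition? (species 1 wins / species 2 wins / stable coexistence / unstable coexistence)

Compare the nullcline intercepts: K1/α12 = 276/0.761 = 363 > K2 = 265; K2/α21 = 265/1.05 = 252 < K1 = 276.
Since the inequalities point opposite ways, species 1 can invade but species 2 cannot.

species 1 excludes species 2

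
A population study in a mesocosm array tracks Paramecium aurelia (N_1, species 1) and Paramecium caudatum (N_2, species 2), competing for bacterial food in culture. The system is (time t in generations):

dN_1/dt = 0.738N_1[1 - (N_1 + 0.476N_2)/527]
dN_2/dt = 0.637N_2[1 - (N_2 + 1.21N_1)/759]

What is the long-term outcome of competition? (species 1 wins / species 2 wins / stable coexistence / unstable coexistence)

Compare the nullcline intercepts: K1/α12 = 527/0.476 = 1110 > K2 = 759; K2/α21 = 759/1.21 = 627 > K1 = 527.
Since both inequalities hold, each species can invade when rare, so the interior equilibrium is stable.

stable coexistence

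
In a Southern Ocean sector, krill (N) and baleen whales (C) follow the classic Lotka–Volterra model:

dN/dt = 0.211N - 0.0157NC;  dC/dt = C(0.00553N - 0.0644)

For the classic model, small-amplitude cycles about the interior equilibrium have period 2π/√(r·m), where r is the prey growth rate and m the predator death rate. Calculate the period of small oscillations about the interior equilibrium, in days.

T ≈ 53.9 days

Here r = 0.211 and m = 0.0644, so r·m = 0.0136.
ω = √0.0136 = 0.117 per day, hence T = 2π/ω ≈ 53.9 days.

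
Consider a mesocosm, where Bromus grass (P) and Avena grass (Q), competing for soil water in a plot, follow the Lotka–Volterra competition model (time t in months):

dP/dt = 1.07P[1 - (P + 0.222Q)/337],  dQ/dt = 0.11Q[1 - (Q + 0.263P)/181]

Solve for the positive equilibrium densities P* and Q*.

Setting both brackets to zero gives the nullclines P + 0.222Q = 337 and 0.263P + Q = 181.
Substituting Q = 181 - 0.263P into the first: P(1 - 0.222·0.263) = 337 - 0.222·181.
So P* = 297/0.942 = 315, and then Q* = 181 - 0.263·315 = 98.1.

P* ≈ 315, Q* ≈ 98.1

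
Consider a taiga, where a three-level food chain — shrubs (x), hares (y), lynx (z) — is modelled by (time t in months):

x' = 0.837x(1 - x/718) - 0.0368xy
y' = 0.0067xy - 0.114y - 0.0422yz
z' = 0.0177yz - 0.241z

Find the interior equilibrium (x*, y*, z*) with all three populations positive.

x* ≈ 288, y* ≈ 13.6, z* ≈ 43.1

From dz/dt = 0: 0.0177y* = 0.241, so y* = 13.6.
From dx/dt = 0: 0.837(1 - x*/718) = 0.0368·13.6, giving x* = 718·(1 - 0.599) = 288.
From dy/dt = 0: 0.0067·288 - 0.114 = 0.0422z*, so z* = 1.82/0.0422 = 43.1.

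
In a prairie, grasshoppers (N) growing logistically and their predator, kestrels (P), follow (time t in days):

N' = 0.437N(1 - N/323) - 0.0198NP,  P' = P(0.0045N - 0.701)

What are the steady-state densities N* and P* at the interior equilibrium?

From dP/dt = 0 with P > 0: 0.0045N* = 0.701, so N* = 156.
Substitute into dN/dt = 0: 0.437(1 - 156/323) = 0.0198P*.
The bracket is 0.518, giving P* = 0.226/0.0198 = 11.4.

N* ≈ 156, P* ≈ 11.4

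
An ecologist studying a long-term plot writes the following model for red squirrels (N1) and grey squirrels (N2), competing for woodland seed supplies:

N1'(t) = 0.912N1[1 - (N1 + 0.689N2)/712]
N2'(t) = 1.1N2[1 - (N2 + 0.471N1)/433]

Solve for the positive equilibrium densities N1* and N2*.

Setting both brackets to zero gives the nullclines N1 + 0.689N2 = 712 and 0.471N1 + N2 = 433.
Substituting N2 = 433 - 0.471N1 into the first: N1(1 - 0.689·0.471) = 712 - 0.689·433.
So N1* = 414/0.675 = 612, and then N2* = 433 - 0.471·612 = 145.

N1* ≈ 612, N2* ≈ 145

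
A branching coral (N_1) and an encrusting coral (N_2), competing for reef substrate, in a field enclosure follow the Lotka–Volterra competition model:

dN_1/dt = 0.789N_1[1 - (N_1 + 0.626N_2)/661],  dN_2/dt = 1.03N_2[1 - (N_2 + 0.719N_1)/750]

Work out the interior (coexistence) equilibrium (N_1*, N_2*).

N_1* ≈ 348, N_2* ≈ 500

Setting both brackets to zero gives the nullclines N_1 + 0.626N_2 = 661 and 0.719N_1 + N_2 = 750.
Substituting N_2 = 750 - 0.719N_1 into the first: N_1(1 - 0.626·0.719) = 661 - 0.626·750.
So N_1* = 192/0.55 = 348, and then N_2* = 750 - 0.719·348 = 500.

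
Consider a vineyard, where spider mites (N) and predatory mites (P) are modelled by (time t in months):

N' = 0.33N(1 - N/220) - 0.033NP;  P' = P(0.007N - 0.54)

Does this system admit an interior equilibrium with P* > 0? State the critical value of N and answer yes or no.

Threshold N = 77.1; K > 77.1, so yes, the predator persists.

The predator equation gives dP/dt > 0 only when N > 0.54/0.007 = 77.1.
Without the predator, N → K = 220. Since 220 > 77.1, the predator can invade and persist.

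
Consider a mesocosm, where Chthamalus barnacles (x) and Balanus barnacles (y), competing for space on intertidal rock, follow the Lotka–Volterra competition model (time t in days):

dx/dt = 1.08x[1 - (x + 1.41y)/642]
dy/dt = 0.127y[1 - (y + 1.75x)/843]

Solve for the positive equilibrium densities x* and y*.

x* ≈ 372, y* ≈ 191

Setting both brackets to zero gives the nullclines x + 1.41y = 642 and 1.75x + y = 843.
Substituting y = 843 - 1.75x into the first: x(1 - 1.41·1.75) = 642 - 1.41·843.
So x* = -547/-1.47 = 372, and then y* = 843 - 1.75·372 = 191.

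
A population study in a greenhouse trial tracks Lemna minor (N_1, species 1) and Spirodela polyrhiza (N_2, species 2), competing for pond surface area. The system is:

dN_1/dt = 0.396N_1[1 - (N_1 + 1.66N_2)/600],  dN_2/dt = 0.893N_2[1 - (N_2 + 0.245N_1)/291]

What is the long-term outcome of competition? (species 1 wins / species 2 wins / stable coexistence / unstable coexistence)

Compare the nullcline intercepts: K1/α12 = 600/1.66 = 361 > K2 = 291; K2/α21 = 291/0.245 = 1190 > K1 = 600.
Since both inequalities hold, each species can invade when rare, so the interior equilibrium is stable.

stable coexistence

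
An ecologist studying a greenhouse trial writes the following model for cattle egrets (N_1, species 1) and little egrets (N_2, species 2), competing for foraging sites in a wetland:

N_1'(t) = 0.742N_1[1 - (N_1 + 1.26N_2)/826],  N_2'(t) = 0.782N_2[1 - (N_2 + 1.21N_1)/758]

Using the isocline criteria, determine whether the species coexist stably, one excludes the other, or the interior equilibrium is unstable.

Compare the nullcline intercepts: K1/α12 = 826/1.26 = 656 < K2 = 758; K2/α21 = 758/1.21 = 626 < K1 = 826.
Since both are reversed, neither can invade when rare; the interior point is a saddle.

unstable coexistence (outcome depends on initial conditions)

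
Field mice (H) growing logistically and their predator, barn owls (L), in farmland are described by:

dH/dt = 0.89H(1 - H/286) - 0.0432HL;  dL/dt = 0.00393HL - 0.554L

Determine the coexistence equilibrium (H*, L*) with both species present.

H* ≈ 141, L* ≈ 10.4

From dL/dt = 0 with L > 0: 0.00393H* = 0.554, so H* = 141.
Substitute into dH/dt = 0: 0.89(1 - 141/286) = 0.0432L*.
The bracket is 0.507, giving L* = 0.451/0.0432 = 10.4.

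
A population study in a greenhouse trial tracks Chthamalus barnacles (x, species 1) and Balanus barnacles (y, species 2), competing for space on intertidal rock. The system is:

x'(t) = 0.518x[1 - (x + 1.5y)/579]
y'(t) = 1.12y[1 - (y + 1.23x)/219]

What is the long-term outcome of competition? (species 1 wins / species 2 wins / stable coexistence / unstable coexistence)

Compare the nullcline intercepts: K1/α12 = 579/1.5 = 386 > K2 = 219; K2/α21 = 219/1.23 = 178 < K1 = 579.
Since the inequalities point opposite ways, species 1 can invade but species 2 cannot.

species 1 excludes species 2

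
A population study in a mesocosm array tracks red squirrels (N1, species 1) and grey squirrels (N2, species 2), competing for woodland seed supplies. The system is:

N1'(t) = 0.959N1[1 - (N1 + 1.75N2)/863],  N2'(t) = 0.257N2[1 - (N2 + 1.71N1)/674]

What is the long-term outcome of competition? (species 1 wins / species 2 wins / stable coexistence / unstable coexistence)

unstable coexistence (outcome depends on initial conditions)

Compare the nullcline intercepts: K1/α12 = 863/1.75 = 493 < K2 = 674; K2/α21 = 674/1.71 = 394 < K1 = 863.
Since both are reversed, neither can invade when rare; the interior point is a saddle.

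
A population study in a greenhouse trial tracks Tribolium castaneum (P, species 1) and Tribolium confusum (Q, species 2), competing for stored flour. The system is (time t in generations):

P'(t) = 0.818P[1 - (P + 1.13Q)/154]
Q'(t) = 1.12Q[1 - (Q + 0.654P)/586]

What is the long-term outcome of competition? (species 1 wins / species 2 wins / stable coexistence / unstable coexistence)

Compare the nullcline intercepts: K1/α12 = 154/1.13 = 136 < K2 = 586; K2/α21 = 586/0.654 = 896 > K1 = 154.
Since the inequalities point opposite ways, species 2 can invade but species 1 cannot.

species 2 excludes species 1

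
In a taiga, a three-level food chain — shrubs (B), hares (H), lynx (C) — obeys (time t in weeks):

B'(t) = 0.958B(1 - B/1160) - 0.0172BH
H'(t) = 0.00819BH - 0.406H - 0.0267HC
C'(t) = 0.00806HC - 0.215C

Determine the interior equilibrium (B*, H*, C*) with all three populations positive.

B* ≈ 604, H* ≈ 26.7, C* ≈ 170

From dC/dt = 0: 0.00806H* = 0.215, so H* = 26.7.
From dB/dt = 0: 0.958(1 - B*/1160) = 0.0172·26.7, giving B* = 1160·(1 - 0.479) = 604.
From dH/dt = 0: 0.00819·604 - 0.406 = 0.0267C*, so C* = 4.54/0.0267 = 170.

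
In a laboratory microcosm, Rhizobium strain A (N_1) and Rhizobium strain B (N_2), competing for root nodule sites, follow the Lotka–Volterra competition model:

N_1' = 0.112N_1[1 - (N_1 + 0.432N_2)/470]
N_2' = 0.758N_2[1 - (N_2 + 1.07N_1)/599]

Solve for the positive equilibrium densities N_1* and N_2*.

N_1* ≈ 393, N_2* ≈ 179

Setting both brackets to zero gives the nullclines N_1 + 0.432N_2 = 470 and 1.07N_1 + N_2 = 599.
Substituting N_2 = 599 - 1.07N_1 into the first: N_1(1 - 0.432·1.07) = 470 - 0.432·599.
So N_1* = 211/0.538 = 393, and then N_2* = 599 - 1.07·393 = 179.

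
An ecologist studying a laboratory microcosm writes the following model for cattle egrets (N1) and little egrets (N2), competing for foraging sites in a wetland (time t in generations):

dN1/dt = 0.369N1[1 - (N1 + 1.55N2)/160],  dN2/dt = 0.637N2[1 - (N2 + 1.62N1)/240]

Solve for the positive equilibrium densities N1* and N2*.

Setting both brackets to zero gives the nullclines N1 + 1.55N2 = 160 and 1.62N1 + N2 = 240.
Substituting N2 = 240 - 1.62N1 into the first: N1(1 - 1.55·1.62) = 160 - 1.55·240.
So N1* = -212/-1.51 = 140, and then N2* = 240 - 1.62·140 = 12.7.

N1* ≈ 140, N2* ≈ 12.7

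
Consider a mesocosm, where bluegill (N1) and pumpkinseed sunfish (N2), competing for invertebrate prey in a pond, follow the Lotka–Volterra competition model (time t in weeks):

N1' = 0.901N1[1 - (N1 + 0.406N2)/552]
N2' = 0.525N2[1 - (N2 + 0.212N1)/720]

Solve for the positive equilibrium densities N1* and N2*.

Setting both brackets to zero gives the nullclines N1 + 0.406N2 = 552 and 0.212N1 + N2 = 720.
Substituting N2 = 720 - 0.212N1 into the first: N1(1 - 0.406·0.212) = 552 - 0.406·720.
So N1* = 260/0.914 = 284, and then N2* = 720 - 0.212·284 = 660.

N1* ≈ 284, N2* ≈ 660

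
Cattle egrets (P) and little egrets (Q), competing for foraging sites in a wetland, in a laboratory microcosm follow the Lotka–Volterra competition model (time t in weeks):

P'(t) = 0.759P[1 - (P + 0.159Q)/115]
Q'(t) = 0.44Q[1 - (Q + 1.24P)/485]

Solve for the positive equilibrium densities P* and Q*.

Setting both brackets to zero gives the nullclines P + 0.159Q = 115 and 1.24P + Q = 485.
Substituting Q = 485 - 1.24P into the first: P(1 - 0.159·1.24) = 115 - 0.159·485.
So P* = 37.9/0.803 = 47.2, and then Q* = 485 - 1.24·47.2 = 426.

P* ≈ 47.2, Q* ≈ 426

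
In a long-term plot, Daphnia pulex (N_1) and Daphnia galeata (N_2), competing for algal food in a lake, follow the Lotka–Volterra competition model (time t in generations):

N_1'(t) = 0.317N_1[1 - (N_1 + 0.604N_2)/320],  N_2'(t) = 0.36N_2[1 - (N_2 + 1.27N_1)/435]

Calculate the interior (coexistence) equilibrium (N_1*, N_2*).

N_1* ≈ 246, N_2* ≈ 123

Setting both brackets to zero gives the nullclines N_1 + 0.604N_2 = 320 and 1.27N_1 + N_2 = 435.
Substituting N_2 = 435 - 1.27N_1 into the first: N_1(1 - 0.604·1.27) = 320 - 0.604·435.
So N_1* = 57.3/0.233 = 246, and then N_2* = 435 - 1.27·246 = 123.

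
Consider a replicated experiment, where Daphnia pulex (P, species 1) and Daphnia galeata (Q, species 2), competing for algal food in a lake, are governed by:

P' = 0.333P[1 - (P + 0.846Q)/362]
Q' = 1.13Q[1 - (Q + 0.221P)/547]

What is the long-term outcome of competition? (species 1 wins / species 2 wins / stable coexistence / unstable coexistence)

species 2 excludes species 1

Compare the nullcline intercepts: K1/α12 = 362/0.846 = 428 < K2 = 547; K2/α21 = 547/0.221 = 2480 > K1 = 362.
Since the inequalities point opposite ways, species 2 can invade but species 1 cannot.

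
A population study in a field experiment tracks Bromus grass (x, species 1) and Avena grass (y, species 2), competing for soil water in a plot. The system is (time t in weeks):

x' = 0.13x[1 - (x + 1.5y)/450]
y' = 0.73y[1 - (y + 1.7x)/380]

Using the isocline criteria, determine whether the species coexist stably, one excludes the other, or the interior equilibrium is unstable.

Compare the nullcline intercepts: K1/α12 = 450/1.5 = 300 < K2 = 380; K2/α21 = 380/1.7 = 224 < K1 = 450.
Since both are reversed, neither can invade when rare; the interior point is a saddle.

unstable coexistence (outcome depends on initial conditions)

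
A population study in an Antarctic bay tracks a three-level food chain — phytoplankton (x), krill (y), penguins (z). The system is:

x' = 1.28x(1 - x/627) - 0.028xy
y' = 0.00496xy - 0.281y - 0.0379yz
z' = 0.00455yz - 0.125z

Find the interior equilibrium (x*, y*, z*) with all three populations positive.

From dz/dt = 0: 0.00455y* = 0.125, so y* = 27.5.
From dx/dt = 0: 1.28(1 - x*/627) = 0.028·27.5, giving x* = 627·(1 - 0.601) = 250.
From dy/dt = 0: 0.00496·250 - 0.281 = 0.0379z*, so z* = 0.96/0.0379 = 25.3.

x* ≈ 250, y* ≈ 27.5, z* ≈ 25.3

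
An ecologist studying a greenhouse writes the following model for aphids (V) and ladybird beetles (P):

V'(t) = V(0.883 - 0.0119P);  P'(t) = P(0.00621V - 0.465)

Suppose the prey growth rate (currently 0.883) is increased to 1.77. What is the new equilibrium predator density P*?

At the interior fixed point, setting dV/dt = 0 with V > 0 fixes P* = (prey growth rate)/(VP coefficient) — independent of the other coefficients.
With the change, P* = 1.77/0.0119 = 149; it rises from 74.2.

P* ≈ 149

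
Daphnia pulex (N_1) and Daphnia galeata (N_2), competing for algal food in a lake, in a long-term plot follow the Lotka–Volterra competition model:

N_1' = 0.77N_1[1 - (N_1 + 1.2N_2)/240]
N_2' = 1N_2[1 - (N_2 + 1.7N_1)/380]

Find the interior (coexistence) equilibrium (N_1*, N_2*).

Setting both brackets to zero gives the nullclines N_1 + 1.2N_2 = 240 and 1.7N_1 + N_2 = 380.
Substituting N_2 = 380 - 1.7N_1 into the first: N_1(1 - 1.2·1.7) = 240 - 1.2·380.
So N_1* = -216/-1.04 = 208, and then N_2* = 380 - 1.7·208 = 26.9.

N_1* ≈ 208, N_2* ≈ 26.9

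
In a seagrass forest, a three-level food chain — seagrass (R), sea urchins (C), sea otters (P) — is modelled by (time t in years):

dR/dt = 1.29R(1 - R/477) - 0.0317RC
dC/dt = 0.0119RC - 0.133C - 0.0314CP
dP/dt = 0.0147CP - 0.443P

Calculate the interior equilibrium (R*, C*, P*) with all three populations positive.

R* ≈ 124, C* ≈ 30.1, P* ≈ 42.7

From dP/dt = 0: 0.0147C* = 0.443, so C* = 30.1.
From dR/dt = 0: 1.29(1 - R*/477) = 0.0317·30.1, giving R* = 477·(1 - 0.741) = 124.
From dC/dt = 0: 0.0119·124 - 0.133 = 0.0314P*, so P* = 1.34/0.0314 = 42.7.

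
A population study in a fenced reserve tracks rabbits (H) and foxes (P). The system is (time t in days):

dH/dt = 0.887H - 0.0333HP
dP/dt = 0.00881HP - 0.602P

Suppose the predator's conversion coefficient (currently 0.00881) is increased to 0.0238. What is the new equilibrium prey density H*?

H* ≈ 25.3

At the interior fixed point, setting dP/dt = 0 with P > 0 fixes H* = (predator death rate)/(HP coefficient) — independent of the other coefficients.
With the change, H* = 0.602/0.0238 = 25.3; it falls from 68.3.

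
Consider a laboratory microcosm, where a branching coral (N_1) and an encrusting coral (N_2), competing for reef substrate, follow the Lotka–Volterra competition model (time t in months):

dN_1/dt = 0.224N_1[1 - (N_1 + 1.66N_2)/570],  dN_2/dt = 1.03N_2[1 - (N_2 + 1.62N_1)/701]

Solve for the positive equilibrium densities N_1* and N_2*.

Setting both brackets to zero gives the nullclines N_1 + 1.66N_2 = 570 and 1.62N_1 + N_2 = 701.
Substituting N_2 = 701 - 1.62N_1 into the first: N_1(1 - 1.66·1.62) = 570 - 1.66·701.
So N_1* = -594/-1.69 = 351, and then N_2* = 701 - 1.62·351 = 132.

N_1* ≈ 351, N_2* ≈ 132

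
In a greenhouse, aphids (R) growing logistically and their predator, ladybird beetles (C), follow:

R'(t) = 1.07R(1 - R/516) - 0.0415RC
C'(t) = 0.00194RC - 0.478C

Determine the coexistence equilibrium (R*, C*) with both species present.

From dC/dt = 0 with C > 0: 0.00194R* = 0.478, so R* = 246.
Substitute into dR/dt = 0: 1.07(1 - 246/516) = 0.0415C*.
The bracket is 0.522, giving C* = 0.559/0.0415 = 13.5.

R* ≈ 246, C* ≈ 13.5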